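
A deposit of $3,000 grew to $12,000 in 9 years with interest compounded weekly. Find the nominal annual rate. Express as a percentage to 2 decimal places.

15.43%

(1 + r/52)^468 = 12,000/3,000 = 4.
1 + r/52 = 4^(1/468) ≈ 1.002967, so r/52 ≈ 0.00296656.
r ≈ 52·0.00296656 = 15.42611%.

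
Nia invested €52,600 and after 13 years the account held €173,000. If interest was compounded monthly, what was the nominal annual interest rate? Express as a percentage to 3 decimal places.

(1 + r/12)^156 = 173,000/52,600 = 3.28897.
1 + r/12 = 3.28897^(1/156) ≈ 1.007661, so r/12 ≈ 0.00766109.
r ≈ 12·0.00766109 = 9.19331%.

9.193%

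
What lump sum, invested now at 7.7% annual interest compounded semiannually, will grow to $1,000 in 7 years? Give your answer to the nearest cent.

Periodic rate = 7.7%/2 = 0.0385; 14 periods.
P = 1,000/(1 + 0.0385)^14 ≈ 1,000/1.69703583 ≈ 589.2627.

$589.26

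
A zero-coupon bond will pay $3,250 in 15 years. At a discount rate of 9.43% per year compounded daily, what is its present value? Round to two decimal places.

$790.05

Periodic rate = 9.43%/365 = 0.000258356; 5475 periods.
P = 3,250/(1 + 0.0943/365)^5475 ≈ 3,250/4.113677137 ≈ 790.0474.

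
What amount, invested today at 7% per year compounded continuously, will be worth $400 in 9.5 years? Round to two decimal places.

P = A·e^(−rt) = 400·e^(−0.665).
e^(−0.665) ≈ 0.514273528, so P ≈ 205.7094.

$205.71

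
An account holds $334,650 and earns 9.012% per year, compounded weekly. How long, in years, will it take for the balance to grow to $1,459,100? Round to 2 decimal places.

16.35 years

(1 + 0.00173308)^(52t) = 1,459,100/334,650 = 4.3601.
52t·ln(1 + 0.00173308) = ln(4.3601); 52t = 1.4725/0.00173158 ≈ 850.3751.
t ≈ 16.3534 years.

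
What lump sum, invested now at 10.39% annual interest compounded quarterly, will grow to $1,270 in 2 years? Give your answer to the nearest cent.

$1,034.45

Periodic rate = 10.39%/4 = 0.025975; 8 periods.
P = 1,270/(1 + 0.025975)^8 ≈ 1,270/1.227705573 ≈ 1,034.4500.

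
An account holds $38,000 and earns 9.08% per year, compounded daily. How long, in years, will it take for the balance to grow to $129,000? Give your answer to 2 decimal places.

We need (1 + 0.000248767)^(365t) = 3.3947, so 365t = ln 3.3947 / ln 1.000249 ≈ 4913.7452.
t ≈ 4913.7452/365 = 13.4623 years.

13.46 years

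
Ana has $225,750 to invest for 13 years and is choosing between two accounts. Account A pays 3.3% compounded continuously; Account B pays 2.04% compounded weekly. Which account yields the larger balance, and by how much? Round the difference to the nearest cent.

A: e^(0.033·13) = e^0.429 ≈ 1.5357210344, so 225,750 × 1.5357210344 ≈ 346,689.0235.
B: (1 + 0.0204/52)^676 ≈ 1.3036238895, so 225,750 × 1.3036238895 ≈ 294,293.0931.
Difference ≈ 52,395.9305 in favor of A.

Account A, by $52,395.93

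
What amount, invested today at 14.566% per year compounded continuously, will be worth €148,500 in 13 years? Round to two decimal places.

€22,353.99

P = A·e^(−rt) = 148,500·e^(−1.89358).
e^(−1.89358) ≈ 0.150531938705, so P ≈ 22,353.9929.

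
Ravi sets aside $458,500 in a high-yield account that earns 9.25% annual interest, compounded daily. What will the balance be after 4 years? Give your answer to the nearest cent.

Periodic rate = 9.25%/365 = 0.000253425; periods = 365·4 = 1460.
A = 458,500·(1 + 0.0925/365)^1460 ≈ 458,500·1.44766675276 ≈ 663,755.2061.

$663,755.21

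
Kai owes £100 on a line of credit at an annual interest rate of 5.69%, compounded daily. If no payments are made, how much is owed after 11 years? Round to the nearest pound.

Periodic rate = 5.69%/365 = 0.00015589; periods = 365·11 = 4015.
A = 100·(1 + 0.0569/365)^4015 ≈ 100·1.86983692 ≈ 186.9837.

£187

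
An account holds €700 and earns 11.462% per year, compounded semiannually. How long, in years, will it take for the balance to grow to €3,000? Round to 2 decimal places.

We need (1 + 0.05731)^(2t) = 4.2857, so 2t = ln 4.2857 / ln 1.05731 ≈ 26.1141.
t ≈ 26.1141/2 = 13.0571 years.

13.06 years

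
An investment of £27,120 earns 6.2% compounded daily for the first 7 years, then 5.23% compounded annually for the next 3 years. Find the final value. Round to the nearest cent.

After 7 years at 6.2%: 27,120 × 1.5433619848 ≈ 41,855.9770.
Then 3 years at 5.23%: 41,855.9770 × 1.1652489257 ≈ 48,772.6323.

£48,772.63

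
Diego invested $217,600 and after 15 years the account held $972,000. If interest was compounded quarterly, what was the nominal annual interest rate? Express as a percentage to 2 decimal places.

10.10%

The 60-period growth factor is 972,000/217,600 = 4.46691.
r/4 = 4.46691^(1/60) − 1 ≈ 0.0252587, so r ≈ 4·0.0252587 = 10.10347%.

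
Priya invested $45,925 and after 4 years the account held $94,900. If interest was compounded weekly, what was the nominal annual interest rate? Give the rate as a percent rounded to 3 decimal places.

The 208-period growth factor is 94,900/45,925 = 2.06641.
r/52 = 2.06641^(1/208) − 1 ≈ 0.00349559, so r ≈ 52·0.00349559 = 18.17705%.

18.177%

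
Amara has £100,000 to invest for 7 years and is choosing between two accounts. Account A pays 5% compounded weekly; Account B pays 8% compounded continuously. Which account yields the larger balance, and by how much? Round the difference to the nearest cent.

A: (1 + 0.05/52)^364 ≈ 1.41882893621, so 100,000 × 1.41882893621 ≈ 141,882.8936.
B: e^(0.08·7) = e^0.56 ≈ 1.7506725003, so 100,000 × 1.7506725003 ≈ 175,067.2500.
Difference ≈ 33,184.3564 in favor of B.

Account B, by £33,184.36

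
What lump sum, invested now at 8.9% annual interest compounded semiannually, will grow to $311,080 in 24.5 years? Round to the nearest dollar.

Growth factor = (1 + 0.0445)^49 ≈ 8.44333015327.
P = 311,080/8.44333015327 ≈ 36,843.2827.

$36,843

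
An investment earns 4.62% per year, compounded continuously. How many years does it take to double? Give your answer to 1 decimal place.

15.0 years

e^(0.0462t) = 2, so 0.0462t = ln 2 ≈ 0.69315.
t ≈ 0.69315/0.0462 ≈ 15.0032.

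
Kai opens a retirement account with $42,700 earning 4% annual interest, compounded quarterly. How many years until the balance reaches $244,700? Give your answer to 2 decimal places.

We need (1 + 0.01)^(4t) = 5.7307, so 4t = ln 5.7307 / ln 1.01 ≈ 175.4549.
t ≈ 175.4549/4 = 43.8637 years.

43.86 years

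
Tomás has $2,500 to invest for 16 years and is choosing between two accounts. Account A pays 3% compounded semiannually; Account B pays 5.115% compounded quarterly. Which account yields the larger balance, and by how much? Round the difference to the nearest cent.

Account B, by $1,612.04

Account A growth factor: (1 + 0.015)^32 ≈ 1.61032432; balance ≈ 4,025.8108.
Account B growth factor: (1 + 0.0127875)^64 ≈ 2.255138838; balance ≈ 5,637.8471.
Account B is larger by 1,612.0363.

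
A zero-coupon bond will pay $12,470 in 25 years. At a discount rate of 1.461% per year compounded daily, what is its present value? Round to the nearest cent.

Periodic rate = 1.461%/365 = 0.0000400274; 9125 periods.
P = 12,470/(1 + 0.01461/365)^9125 ≈ 12,470/1.4408636492 ≈ 8,654.5316.

$8,654.53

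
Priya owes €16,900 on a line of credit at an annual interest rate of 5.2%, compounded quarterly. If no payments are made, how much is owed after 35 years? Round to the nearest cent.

Periodic rate = 5.2%/4 = 0.013; periods = 4·35 = 140.
A = 16,900·(1 + 0.013)^140 ≈ 16,900·6.09989487434 ≈ 103,088.2234.

€103,088.22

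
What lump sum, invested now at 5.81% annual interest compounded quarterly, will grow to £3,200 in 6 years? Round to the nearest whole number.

£2,264

Periodic rate = 5.81%/4 = 0.014525; 24 periods.
P = 3,200/(1 + 0.014525)^24 ≈ 3,200/1.413533424 ≈ 2,263.8304.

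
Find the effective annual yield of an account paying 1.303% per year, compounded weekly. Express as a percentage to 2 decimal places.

1.31%

One year is 52 periods at 0.000250577 each: (1 + 0.000250577)^52 ≈ 1.013114.
EAR = 1.013114 − 1 ≈ 1.31136%.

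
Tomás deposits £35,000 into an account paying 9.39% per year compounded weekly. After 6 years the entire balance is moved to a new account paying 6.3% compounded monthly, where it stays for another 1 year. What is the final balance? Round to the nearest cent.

After 6 years at 9.39%: 35,000 × 1.755742644 ≈ 61,450.9925.
Then 1 years at 6.3%: 61,450.9925 × 1.0648513389 ≈ 65,436.1717.

£65,436.17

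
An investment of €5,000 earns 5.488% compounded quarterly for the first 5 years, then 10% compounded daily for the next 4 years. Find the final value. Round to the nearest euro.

After 5 years at 5.488%: 5,000 × 1.313288974 ≈ 6,566.4449.
Then 4 years at 10%: 6,566.4449 × 1.491742971 ≈ 9,795.4480.

€9,795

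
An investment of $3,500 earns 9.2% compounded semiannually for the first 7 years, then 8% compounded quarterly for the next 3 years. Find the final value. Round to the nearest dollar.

$8,331

Phase 1: 3,500·(1 + 0.046)^14 ≈ 6,569.1870.
Phase 2: 6,569.1870·(1 + 0.02)^12 ≈ 8,331.3176.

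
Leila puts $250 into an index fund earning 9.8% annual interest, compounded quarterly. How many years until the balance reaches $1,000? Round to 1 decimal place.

(1 + 0.0245)^(4t) = 1,000/250 = 4.
4t·ln(1 + 0.0245) = ln(4); 4t = 1.3863/0.0242047 ≈ 57.2738.
t ≈ 14.3184 years.

14.3 years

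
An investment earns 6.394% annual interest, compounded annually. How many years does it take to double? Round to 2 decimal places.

(1 + 0.06394)^t = 2.
t = ln 2 / ln(1 + 0.06394) ≈ 0.69315/0.061979 ≈ 11.1836.

11.18 years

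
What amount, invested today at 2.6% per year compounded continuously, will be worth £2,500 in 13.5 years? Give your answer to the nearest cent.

£1,759.96

P = A·e^(−rt) = 2,500·e^(−0.351).
e^(−0.351) ≈ 0.7039837539, so P ≈ 1,759.9594.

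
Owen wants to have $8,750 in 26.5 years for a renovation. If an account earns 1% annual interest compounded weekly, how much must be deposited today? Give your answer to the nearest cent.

$6,713.22

Growth factor = (1 + 0.01/52)^1378 ≈ 1.303397768.
P = 8,750/1.303397768 ≈ 6,713.2231.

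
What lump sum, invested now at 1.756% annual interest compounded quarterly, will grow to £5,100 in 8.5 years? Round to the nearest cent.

£4,394.30

Periodic rate = 1.756%/4 = 0.00439; 34 periods.
P = 5,100/(1 + 0.00439)^34 ≈ 5,100/1.16059561 ≈ 4,394.2954.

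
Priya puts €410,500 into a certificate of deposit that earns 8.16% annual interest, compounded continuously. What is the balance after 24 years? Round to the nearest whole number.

€2,909,615

A = P·e^(rt) = 410,500·e^(0.0816·24) = 410,500·e^1.9584.
e^1.9584 ≈ 7.087977224146, so A ≈ 2,909,614.6505.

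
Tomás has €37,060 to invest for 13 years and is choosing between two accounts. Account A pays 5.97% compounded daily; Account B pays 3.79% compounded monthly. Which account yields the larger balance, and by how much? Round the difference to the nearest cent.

A: (1 + 0.0597/365)^4745 ≈ 2.1728431923, so 37,060 × 2.1728431923 ≈ 80,525.5687.
B: (1 + 0.0379/12)^156 ≈ 1.6354591309, so 37,060 × 1.6354591309 ≈ 60,610.1154.
Difference ≈ 19,915.4533 in favor of A.

Account A, by €19,915.45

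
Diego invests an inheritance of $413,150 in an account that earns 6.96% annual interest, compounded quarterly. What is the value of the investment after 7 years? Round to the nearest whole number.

$669,694

Growth factor = (1 + 0.0174)^28 ≈ 1.62094594481.
A ≈ 413,150 × 1.62094594481 ≈ 669,693.8171.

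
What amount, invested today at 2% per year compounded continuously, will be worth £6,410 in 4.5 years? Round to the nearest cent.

P = A·e^(−rt) = 6,410·e^(−0.09).
e^(−0.09) ≈ 0.9139311853, so P ≈ 5,858.2989.

£5,858.30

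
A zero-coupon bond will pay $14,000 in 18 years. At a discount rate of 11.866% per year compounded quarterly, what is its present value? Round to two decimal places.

$1,706.16

Growth factor = (1 + 0.029665)^72 ≈ 8.2055641305.
P = 14,000/8.2055641305 ≈ 1,706.1594.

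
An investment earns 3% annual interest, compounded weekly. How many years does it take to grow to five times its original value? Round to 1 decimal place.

(1 + 0.000576923)^(52t) = 5.
52t = ln 5 / ln(1 + 0.000576923) ≈ 1.6094/0.000576757 ≈ 2790.4970.
t ≈ 53.6634.

53.7 years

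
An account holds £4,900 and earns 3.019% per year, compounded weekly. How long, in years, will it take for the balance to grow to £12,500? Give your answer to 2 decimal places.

31.03 years

We need (1 + 0.000580577)^(52t) = 2.551, so 52t = ln 2.551 / ln 1.000581 ≈ 1613.5076.
t ≈ 1613.5076/52 = 31.0290 years.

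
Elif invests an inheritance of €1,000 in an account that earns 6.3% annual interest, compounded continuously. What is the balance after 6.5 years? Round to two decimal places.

A = P·e^(rt) = 1,000·e^(0.063·6.5) = 1,000·e^0.4095.
e^0.4095 ≈ 1.506064565, so A ≈ 1,506.0646.

€1,506.06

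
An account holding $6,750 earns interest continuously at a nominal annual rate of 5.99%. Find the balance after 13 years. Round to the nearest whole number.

A = P·e^(rt) = 6,750·e^(0.0599·13) = 6,750·e^0.7787.
e^0.7787 ≈ 2.1786381941, so A ≈ 14,705.8078.

$14,706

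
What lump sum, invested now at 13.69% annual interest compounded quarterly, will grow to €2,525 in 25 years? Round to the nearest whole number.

Periodic rate = 13.69%/4 = 0.034225; 100 periods.
P = 2,525/(1 + 0.034225)^100 ≈ 2,525/28.94030894 ≈ 87.2486.

€87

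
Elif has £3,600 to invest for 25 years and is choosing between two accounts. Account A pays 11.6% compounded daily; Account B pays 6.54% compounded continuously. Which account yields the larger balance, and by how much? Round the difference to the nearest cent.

Account A growth factor: (1 + 0.116/365)^9125 ≈ 18.165774028; balance ≈ 65,396.7865.
Account B growth factor: e^(0.0654·25) = e^1.635 ≈ 5.129457997; balance ≈ 18,466.0488.
Account A is larger by 46,930.7377.

Account A, by £46,930.74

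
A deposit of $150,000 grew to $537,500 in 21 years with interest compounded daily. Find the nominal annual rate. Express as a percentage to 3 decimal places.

6.078%

The 7665-period growth factor is 537,500/150,000 = 3.58333.
r/365 = 3.58333^(1/7665) − 1 ≈ 0.000166523, so r ≈ 365·0.000166523 = 6.07809%.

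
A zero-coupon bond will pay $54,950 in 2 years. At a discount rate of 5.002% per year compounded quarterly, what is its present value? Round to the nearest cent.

Periodic rate = 5.002%/4 = 0.012505; 8 periods.
P = 54,950/(1 + 0.012505)^8 ≈ 54,950/1.104529736 ≈ 49,749.6792.

$49,749.68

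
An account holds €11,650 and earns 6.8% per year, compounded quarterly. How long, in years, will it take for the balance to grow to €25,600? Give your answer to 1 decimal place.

We need (1 + 0.017)^(4t) = 2.1974, so 4t = ln 2.1974 / ln 1.017 ≈ 46.7035.
t ≈ 46.7035/4 = 11.6759 years.

11.7 years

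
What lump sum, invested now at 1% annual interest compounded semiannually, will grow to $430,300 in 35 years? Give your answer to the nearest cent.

Growth factor = (1 + 0.005)^70 ≈ 1.41783052745.
P = 430,300/1.41783052745 ≈ 303,491.8431.

$303,491.84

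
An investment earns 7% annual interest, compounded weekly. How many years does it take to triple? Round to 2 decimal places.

15.71 years

(1 + 0.00134615)^(52t) = 3.
52t = ln 3 / ln(1 + 0.00134615) ≈ 1.0986/0.00134525 ≈ 816.6612.
t ≈ 15.7050.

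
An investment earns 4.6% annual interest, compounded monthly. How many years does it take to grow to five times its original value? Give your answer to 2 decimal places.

(1 + 0.00383333)^(12t) = 5.
12t = ln 5 / ln(1 + 0.00383333) ≈ 1.6094/0.003826 ≈ 420.6576.
t ≈ 35.0548.

35.05 years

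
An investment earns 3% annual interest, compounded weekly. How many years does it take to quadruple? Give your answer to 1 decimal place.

(1 + 0.000576923)^(52t) = 4.
52t = ln 4 / ln(1 + 0.000576923) ≈ 1.3863/0.000576757 ≈ 2403.6033.
t ≈ 46.2231.

46.2 years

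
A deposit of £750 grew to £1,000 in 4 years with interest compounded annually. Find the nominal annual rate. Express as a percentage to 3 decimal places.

The 4-period growth factor is 1,000/750 = 1.33333.
r = 1.33333^(1/4) − 1 ≈ 0.0745699, i.e. 7.45699%.

7.457%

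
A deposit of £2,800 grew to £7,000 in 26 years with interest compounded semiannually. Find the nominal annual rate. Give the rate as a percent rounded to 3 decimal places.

3.555%

(1 + r/2)^52 = 7,000/2,800 = 2.5.
1 + r/2 = 2.5^(1/52) ≈ 1.017777, so r/2 ≈ 0.0177771.
r ≈ 2·0.0177771 = 3.55543%.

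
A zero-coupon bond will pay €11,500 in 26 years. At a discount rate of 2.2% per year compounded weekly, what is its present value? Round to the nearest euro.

Growth factor = (1 + 0.022/52)^1352 ≈ 1.7715928092.
P = 11,500/1.7715928092 ≈ 6,491.3336.

€6,491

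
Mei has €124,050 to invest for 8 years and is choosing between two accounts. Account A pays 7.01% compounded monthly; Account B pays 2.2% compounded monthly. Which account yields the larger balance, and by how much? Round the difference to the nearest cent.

Account A, by €69,092.28

A: (1 + 0.0701/12)^96 ≈ 1.7492171552, so 124,050 × 1.7492171552 ≈ 216,990.3881.
B: (1 + 0.022/12)^96 ≈ 1.19224592893, so 124,050 × 1.19224592893 ≈ 147,898.1075.
Difference ≈ 69,092.2806 in favor of A.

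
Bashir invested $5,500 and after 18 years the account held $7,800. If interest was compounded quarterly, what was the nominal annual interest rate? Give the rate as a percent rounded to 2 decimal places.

(1 + r/4)^72 = 7,800/5,500 = 1.41818.
1 + r/4 = 1.41818^(1/72) ≈ 1.004864, so r/4 ≈ 0.00486423.
r ≈ 4·0.00486423 = 1.94569%.

1.95%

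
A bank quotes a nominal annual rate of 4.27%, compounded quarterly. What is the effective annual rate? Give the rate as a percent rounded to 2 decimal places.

4.34%

EAR = (1 + 4.27%/4)^4 − 1 = (1 + 0.010675)^4 − 1.
(1 + 0.010675)^4 ≈ 1.043389, so EAR ≈ 4.33886%.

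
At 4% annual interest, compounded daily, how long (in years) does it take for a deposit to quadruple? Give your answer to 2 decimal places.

(1 + 0.000109589)^(365t) = 4.
365t = ln 4 / ln(1 + 0.000109589) ≈ 1.3863/0.000109583 ≈ 12650.6292.
t ≈ 34.6593.

34.66 years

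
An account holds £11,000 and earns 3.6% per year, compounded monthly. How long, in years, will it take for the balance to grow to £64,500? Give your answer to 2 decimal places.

We need (1 + 0.003)^(12t) = 5.8636, so 12t = ln 5.8636 / ln 1.003 ≈ 590.4739.
t ≈ 590.4739/12 = 49.2062 years.

49.21 years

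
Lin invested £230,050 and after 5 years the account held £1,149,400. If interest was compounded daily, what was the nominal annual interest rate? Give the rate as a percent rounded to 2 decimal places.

32.19%

(1 + r/365)^1825 = 1,149,400/230,050 = 4.99631.
1 + r/365 = 4.99631^(1/1825) ≈ 1.000882, so r/365 ≈ 0.000881867.
r ≈ 365·0.000881867 = 32.18816%.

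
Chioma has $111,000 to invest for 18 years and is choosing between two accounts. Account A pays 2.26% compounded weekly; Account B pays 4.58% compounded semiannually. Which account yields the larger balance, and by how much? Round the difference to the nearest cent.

Account B, by $84,086.48

A: (1 + 0.0226/52)^936 ≈ 1.50187094093, so 111,000 × 1.50187094093 ≈ 166,707.6744.
B: (1 + 0.0229)^36 ≈ 2.25940679176, so 111,000 × 2.25940679176 ≈ 250,794.1539.
Difference ≈ 84,086.4794 in favor of B.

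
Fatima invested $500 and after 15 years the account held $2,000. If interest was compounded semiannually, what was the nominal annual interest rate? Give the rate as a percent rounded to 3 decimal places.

The 30-period growth factor is 2,000/500 = 4.
r/2 = 4^(1/30) − 1 ≈ 0.0472941, so r ≈ 2·0.0472941 = 9.45882%.

9.459%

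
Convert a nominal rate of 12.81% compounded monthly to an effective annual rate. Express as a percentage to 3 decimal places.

13.590%

One year is 12 periods at 0.010675 each: (1 + 0.010675)^12 ≈ 1.135895.
EAR = 1.135895 − 1 ≈ 13.58952%.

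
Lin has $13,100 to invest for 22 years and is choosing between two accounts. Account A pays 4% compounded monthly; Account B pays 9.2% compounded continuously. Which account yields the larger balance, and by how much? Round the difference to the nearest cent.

Account B, by $67,611.25

Account A growth factor: (1 + 0.04/12)^264 ≈ 2.4073741387; balance ≈ 31,536.6012.
Account B growth factor: e^(0.092·22) = e^2.024 ≈ 7.5685386205; balance ≈ 99,147.8559.
Account B is larger by 67,611.2547.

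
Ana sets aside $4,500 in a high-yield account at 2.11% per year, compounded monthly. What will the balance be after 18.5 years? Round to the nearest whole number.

Growth factor = (1 + 0.0211/12)^222 ≈ 1.476991456.
A ≈ 4,500 × 1.476991456 ≈ 6,646.4616.

$6,646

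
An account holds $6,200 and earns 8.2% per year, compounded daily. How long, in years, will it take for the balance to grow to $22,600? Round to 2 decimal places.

15.77 years

We need (1 + 0.000224658)^(365t) = 3.6452, so 365t = ln 3.6452 / ln 1.000225 ≈ 5757.8567.
t ≈ 5757.8567/365 = 15.7749 years.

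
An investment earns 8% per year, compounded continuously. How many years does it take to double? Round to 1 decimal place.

e^(0.08t) = 2, so 0.08t = ln 2 ≈ 0.69315.
t ≈ 0.69315/0.08 ≈ 8.6643.

8.7 years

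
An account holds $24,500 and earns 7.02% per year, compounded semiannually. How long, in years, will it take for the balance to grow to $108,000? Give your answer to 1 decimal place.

21.5 years

We need (1 + 0.0351)^(2t) = 4.4082, so 2t = ln 4.4082 / ln 1.0351 ≈ 43.0012.
t ≈ 43.0012/2 = 21.5006 years.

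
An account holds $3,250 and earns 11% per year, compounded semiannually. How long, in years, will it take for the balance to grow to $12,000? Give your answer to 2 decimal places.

12.20 years

(1 + 0.055)^(2t) = 12,000/3,250 = 3.6923.
2t·ln(1 + 0.055) = ln(3.6923); 2t = 1.3063/0.0535408 ≈ 24.3973.
t ≈ 12.1987 years.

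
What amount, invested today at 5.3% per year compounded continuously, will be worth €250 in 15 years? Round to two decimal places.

P = A·e^(−rt) = 250·e^(−0.795).
e^(−0.795) ≈ 0.451581235, so P ≈ 112.8953.

€112.90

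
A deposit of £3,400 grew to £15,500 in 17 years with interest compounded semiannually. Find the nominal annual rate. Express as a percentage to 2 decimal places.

9.13%

The 34-period growth factor is 15,500/3,400 = 4.55882.
r/2 = 4.55882^(1/34) − 1 ≈ 0.04563, so r ≈ 2·0.04563 = 9.12599%.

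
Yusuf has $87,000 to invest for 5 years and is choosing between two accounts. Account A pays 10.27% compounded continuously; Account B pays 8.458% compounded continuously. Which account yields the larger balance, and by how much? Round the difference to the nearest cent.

A: e^(0.1027·5) = e^0.5135 ≈ 1.67112992595, so 87,000 × 1.67112992595 ≈ 145,388.3036.
B: e^(0.08458·5) = e^0.4229 ≈ 1.52638165017, so 87,000 × 1.52638165017 ≈ 132,795.2036.
Difference ≈ 12,593.1000 in favor of A.

Account A, by $12,593.10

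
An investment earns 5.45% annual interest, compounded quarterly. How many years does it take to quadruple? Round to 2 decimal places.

(1 + 0.013625)^(4t) = 4.
4t = ln 4 / ln(1 + 0.013625) ≈ 1.3863/0.013533 ≈ 102.4380.
t ≈ 25.6095.

25.61 years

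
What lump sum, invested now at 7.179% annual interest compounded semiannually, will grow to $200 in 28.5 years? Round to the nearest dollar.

$27

Periodic rate = 7.179%/2 = 0.035895; 57 periods.
P = 200/(1 + 0.035895)^57 ≈ 200/7.46443603 ≈ 26.7937.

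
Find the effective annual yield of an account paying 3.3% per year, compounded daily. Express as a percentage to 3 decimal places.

One year is 365 periods at 0.000090411 each: (1 + 0.000090411)^365 ≈ 1.033549.
EAR = 1.033549 − 1 ≈ 3.35490%.

3.355%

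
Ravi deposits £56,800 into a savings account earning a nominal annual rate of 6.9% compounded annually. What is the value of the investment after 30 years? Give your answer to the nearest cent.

£420,416.25

Annual rate = 6.9% = 0.069; years = 30.
A = 56,800·(1 + 0.069)^30 ≈ 56,800·7.40169450595 ≈ 420,416.2479.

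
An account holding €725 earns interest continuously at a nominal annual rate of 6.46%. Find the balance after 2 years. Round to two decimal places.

A = P·e^(rt) = 725·e^(0.0646·2) = 725·e^0.1292.
e^0.1292 ≈ 1.13791768, so A ≈ 824.9903.

€824.99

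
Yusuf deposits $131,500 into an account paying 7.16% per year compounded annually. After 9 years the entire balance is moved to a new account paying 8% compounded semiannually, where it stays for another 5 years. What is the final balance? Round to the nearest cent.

After 9 years at 7.16%: 131,500 × 1.86334959974 ≈ 245,030.4724.
Then 5 years at 8%: 245,030.4724 × 1.48024428492 ≈ 362,704.9563.

$362,704.96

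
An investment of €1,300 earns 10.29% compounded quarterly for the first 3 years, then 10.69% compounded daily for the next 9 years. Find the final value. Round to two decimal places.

€4,614.11

Phase 1: 1,300·(1 + 0.025725)^12 ≈ 1,763.2530.
Phase 2: 1,763.2530·(1 + 0.1069/365)^3285 ≈ 4,614.1126.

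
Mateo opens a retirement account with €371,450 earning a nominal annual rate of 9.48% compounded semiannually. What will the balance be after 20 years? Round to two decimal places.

Growth factor = (1 + 0.0474)^40 ≈ 6.375331658347.
A ≈ 371,450 × 6.375331658347 ≈ 2,368,116.9445.

€2,368,116.94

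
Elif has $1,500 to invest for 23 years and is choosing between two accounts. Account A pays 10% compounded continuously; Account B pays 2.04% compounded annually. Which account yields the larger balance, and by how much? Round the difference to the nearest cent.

Account A growth factor: e^(0.1·23) = e^2.3 ≈ 9.9741824548; balance ≈ 14,961.2737.
Account B growth factor: (1 + 0.0204)^23 ≈ 1.5911838; balance ≈ 2,386.7757.
Account A is larger by 12,574.4980.

Account A, by $12,574.50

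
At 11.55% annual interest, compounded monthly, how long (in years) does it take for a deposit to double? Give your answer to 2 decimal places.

6.03 years

(1 + 0.009625)^(12t) = 2.
12t = ln 2 / ln(1 + 0.009625) ≈ 0.69315/0.00957897 ≈ 72.3613.
t ≈ 6.0301.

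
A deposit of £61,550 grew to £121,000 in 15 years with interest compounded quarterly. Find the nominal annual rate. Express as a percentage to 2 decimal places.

(1 + r/4)^60 = 121,000/61,550 = 1.96588.
1 + r/4 = 1.96588^(1/60) ≈ 1.011329, so r/4 ≈ 0.0113294.
r ≈ 4·0.0113294 = 4.53175%.

4.53%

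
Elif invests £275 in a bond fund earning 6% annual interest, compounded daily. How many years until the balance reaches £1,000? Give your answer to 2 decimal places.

(1 + 0.000164384)^(365t) = 1,000/275 = 3.6364.
365t·ln(1 + 0.000164384) = ln(3.6364); 365t = 1.291/0.00016437 ≈ 7854.1326.
t ≈ 21.5182 years.

21.52 years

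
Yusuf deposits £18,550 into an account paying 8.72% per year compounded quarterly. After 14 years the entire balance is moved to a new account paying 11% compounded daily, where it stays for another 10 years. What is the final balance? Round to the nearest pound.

£186,417

Phase 1: 18,550·(1 + 0.0218)^56 ≈ 62,063.2082.
Phase 2: 62,063.2082·(1 + 0.11/365)^3650 ≈ 186,417.2857.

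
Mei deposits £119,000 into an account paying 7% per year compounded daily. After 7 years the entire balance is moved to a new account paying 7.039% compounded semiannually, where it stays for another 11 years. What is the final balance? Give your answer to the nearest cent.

£415,736.83

Phase 1: 119,000·(1 + 0.07/365)^2555 ≈ 194,236.5047.
Phase 2: 194,236.5047·(1 + 0.035195)^22 ≈ 415,736.8291.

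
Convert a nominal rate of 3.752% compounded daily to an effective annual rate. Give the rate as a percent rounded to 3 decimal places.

EAR = (1 + 3.752%/365)^365 − 1 = (1 + 0.000102795)^365 − 1.
(1 + 0.000102795)^365 ≈ 1.038231, so EAR ≈ 3.82308%.

3.823%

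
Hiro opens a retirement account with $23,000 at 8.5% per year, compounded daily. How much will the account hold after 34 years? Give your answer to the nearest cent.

Growth factor = (1 + 0.085/365)^12410 ≈ 17.9872566878.
A ≈ 23,000 × 17.9872566878 ≈ 413,706.9038.

$413,706.90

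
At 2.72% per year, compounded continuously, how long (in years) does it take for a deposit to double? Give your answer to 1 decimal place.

e^(0.0272t) = 2, so 0.0272t = ln 2 ≈ 0.69315.
t ≈ 0.69315/0.0272 ≈ 25.4834.

25.5 years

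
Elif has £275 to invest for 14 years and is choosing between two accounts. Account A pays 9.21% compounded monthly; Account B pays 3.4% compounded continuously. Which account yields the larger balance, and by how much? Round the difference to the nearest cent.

Account A, by £550.87

A: (1 + 0.007675)^168 ≈ 3.61277834, so 275 × 3.61277834 ≈ 993.5140.
B: e^(0.034·14) = e^0.476 ≈ 1.60962302, so 275 × 1.60962302 ≈ 442.6463.
Difference ≈ 550.8677 in favor of A.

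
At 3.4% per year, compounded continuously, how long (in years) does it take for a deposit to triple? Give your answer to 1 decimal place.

32.3 years

e^(0.034t) = 3, so 0.034t = ln 3 ≈ 1.0986.
t ≈ 1.0986/0.034 ≈ 32.3121.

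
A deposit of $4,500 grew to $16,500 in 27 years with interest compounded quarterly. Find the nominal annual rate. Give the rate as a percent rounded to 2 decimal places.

(1 + r/4)^108 = 16,500/4,500 = 3.66667.
1 + r/4 = 3.66667^(1/108) ≈ 1.012103, so r/4 ≈ 0.0121031.
r ≈ 4·0.0121031 = 4.84122%.

4.84%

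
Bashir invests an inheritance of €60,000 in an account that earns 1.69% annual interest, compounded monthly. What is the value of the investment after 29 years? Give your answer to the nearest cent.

€97,915.00

Periodic rate = 1.69%/12 = 0.00140833; periods = 12·29 = 348.
A = 60,000·(1 + 0.0169/12)^348 ≈ 60,000·1.6319166968 ≈ 97,915.0018.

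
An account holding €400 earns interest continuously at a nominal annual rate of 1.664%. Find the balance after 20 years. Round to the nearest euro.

€558

A = P·e^(rt) = 400·e^(0.01664·20) = 400·e^0.3328.
e^0.3328 ≈ 1.3948683, so A ≈ 557.9473.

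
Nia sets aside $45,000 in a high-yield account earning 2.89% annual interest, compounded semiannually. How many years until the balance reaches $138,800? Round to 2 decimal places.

(1 + 0.01445)^(2t) = 138,800/45,000 = 3.0844.
2t·ln(1 + 0.01445) = ln(3.0844); 2t = 1.1264/0.0143466 ≈ 78.5114.
t ≈ 39.2557 years.

39.26 years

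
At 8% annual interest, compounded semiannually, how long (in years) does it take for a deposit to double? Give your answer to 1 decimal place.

(1 + 0.04)^(2t) = 2.
2t = ln 2 / ln(1 + 0.04) ≈ 0.69315/0.0392207 ≈ 17.6730.
t ≈ 8.8365.

8.8 years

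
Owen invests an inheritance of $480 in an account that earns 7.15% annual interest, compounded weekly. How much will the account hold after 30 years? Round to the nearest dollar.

$4,094

Growth factor = (1 + 0.001375)^1560 ≈ 8.529465198.
A ≈ 480 × 8.529465198 ≈ 4,094.1433.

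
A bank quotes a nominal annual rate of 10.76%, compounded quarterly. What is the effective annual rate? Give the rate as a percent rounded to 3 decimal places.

One year is 4 periods at 0.0269 each: (1 + 0.0269)^4 ≈ 1.11202.
EAR = 1.11202 − 1 ≈ 11.20200%.

11.202%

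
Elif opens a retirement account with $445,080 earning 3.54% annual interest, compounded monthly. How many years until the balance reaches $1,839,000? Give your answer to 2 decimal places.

40.14 years

We need (1 + 0.00295)^(12t) = 4.1318, so 12t = ln 4.1318 / ln 1.00295 ≈ 481.6321.
t ≈ 481.6321/12 = 40.1360 years.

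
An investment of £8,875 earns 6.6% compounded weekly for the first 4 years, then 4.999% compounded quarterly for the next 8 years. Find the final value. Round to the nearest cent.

After 4 years at 6.6%: 8,875 × 1.3019102424 ≈ 11,554.4534.
Then 8 years at 4.999%: 11,554.4534 × 1.4880129324 ≈ 17,193.1761.

£17,193.18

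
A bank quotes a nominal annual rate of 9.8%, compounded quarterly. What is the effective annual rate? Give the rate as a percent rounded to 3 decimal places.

10.166%

EAR = (1 + 9.8%/4)^4 − 1 = (1 + 0.0245)^4 − 1.
(1 + 0.0245)^4 ≈ 1.101661, so EAR ≈ 10.16607%.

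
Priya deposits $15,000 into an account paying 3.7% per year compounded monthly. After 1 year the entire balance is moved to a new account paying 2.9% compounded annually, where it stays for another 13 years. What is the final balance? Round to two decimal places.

$22,570.19

Phase 1: 15,000·(1 + 0.037/12)^12 ≈ 15,564.5093.
Phase 2: 15,564.5093·(1 + 0.029)^13 ≈ 22,570.1947.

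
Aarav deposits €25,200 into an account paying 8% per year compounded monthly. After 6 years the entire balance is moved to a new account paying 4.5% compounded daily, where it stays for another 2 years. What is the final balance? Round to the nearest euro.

Phase 1: 25,200·(1 + 0.08/12)^72 ≈ 40,660.2546.
Phase 2: 40,660.2546·(1 + 0.045/365)^730 ≈ 44,489.1582.

€44,489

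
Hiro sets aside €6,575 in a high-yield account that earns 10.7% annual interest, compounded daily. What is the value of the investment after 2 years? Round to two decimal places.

Growth factor = (1 + 0.107/365)^730 ≈ 1.238583811.
A ≈ 6,575 × 1.238583811 ≈ 8,143.6886.

€8,143.69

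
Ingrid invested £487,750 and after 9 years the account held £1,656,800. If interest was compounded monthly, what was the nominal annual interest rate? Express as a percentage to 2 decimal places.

(1 + r/12)^108 = 1,656,800/487,750 = 3.39682.
1 + r/12 = 3.39682^(1/108) ≈ 1.011387, so r/12 ≈ 0.0113869.
r ≈ 12·0.0113869 = 13.66433%.

13.66%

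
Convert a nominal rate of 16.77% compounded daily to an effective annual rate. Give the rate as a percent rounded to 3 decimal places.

18.254%

EAR = (1 + 16.77%/365)^365 − 1 = (1 + 0.000459452)^365 − 1.
(1 + 0.000459452)^365 ≈ 1.182536, so EAR ≈ 18.25362%.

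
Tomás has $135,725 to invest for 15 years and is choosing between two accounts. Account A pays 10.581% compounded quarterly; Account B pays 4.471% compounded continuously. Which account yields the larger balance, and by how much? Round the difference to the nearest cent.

Account A, by $384,705.28

A: (1 + 0.0264525)^60 ≈ 4.78995472611, so 135,725 × 4.78995472611 ≈ 650,116.6052.
B: e^(0.04471·15) = e^0.67065 ≈ 1.95550798782, so 135,725 × 1.95550798782 ≈ 265,411.3216.
Difference ≈ 384,705.2836 in favor of A.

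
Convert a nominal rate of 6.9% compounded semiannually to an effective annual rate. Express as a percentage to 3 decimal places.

One year is 2 periods at 0.0345 each: (1 + 0.0345)^2 ≈ 1.07019.
EAR = 1.07019 − 1 ≈ 7.01903%.

7.019%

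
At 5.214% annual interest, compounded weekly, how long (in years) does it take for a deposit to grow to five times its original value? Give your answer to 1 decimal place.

(1 + 0.00100269)^(52t) = 5.
52t = ln 5 / ln(1 + 0.00100269) ≈ 1.6094/0.00100219 ≈ 1605.9210.
t ≈ 30.8831.

30.9 years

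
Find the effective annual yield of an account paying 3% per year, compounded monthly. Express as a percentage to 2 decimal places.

3.04%

EAR = (1 + 3%/12)^12 − 1 = (1 + 0.0025)^12 − 1.
(1 + 0.0025)^12 ≈ 1.030416, so EAR ≈ 3.04160%.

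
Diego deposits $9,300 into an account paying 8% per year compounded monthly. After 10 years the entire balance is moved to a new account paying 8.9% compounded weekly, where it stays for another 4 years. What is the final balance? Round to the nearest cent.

$29,460.64

After 10 years at 8%: 9,300 × 2.2196402345 ≈ 20,642.6542.
Then 4 years at 8.9%: 20,642.6542 × 1.4271731839 ≈ 29,460.6425.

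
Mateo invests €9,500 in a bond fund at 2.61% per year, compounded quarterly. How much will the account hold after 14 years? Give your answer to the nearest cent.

€13,674.12

Growth factor = (1 + 0.006525)^56 ≈ 1.4393808315.
A ≈ 9,500 × 1.4393808315 ≈ 13,674.1179.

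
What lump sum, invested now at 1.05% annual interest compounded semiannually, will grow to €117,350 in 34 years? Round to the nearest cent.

Growth factor = (1 + 0.00525)^68 ≈ 1.42770197631.
P = 117,350/1.42770197631 ≈ 82,195.0253.

€82,195.03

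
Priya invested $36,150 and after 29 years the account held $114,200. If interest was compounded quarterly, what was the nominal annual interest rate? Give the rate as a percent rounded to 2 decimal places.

3.99%

The 116-period growth factor is 114,200/36,150 = 3.15906.
r/4 = 3.15906^(1/116) − 1 ≈ 0.00996549, so r ≈ 4·0.00996549 = 3.98619%.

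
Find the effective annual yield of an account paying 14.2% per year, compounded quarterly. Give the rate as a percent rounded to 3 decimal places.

One year is 4 periods at 0.0355 each: (1 + 0.0355)^4 ≈ 1.149742.
EAR = 1.149742 − 1 ≈ 14.97420%.

14.974%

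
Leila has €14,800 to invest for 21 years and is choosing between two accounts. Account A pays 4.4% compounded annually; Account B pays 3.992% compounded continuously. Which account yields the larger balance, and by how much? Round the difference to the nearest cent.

Account A, by €2,332.45

Account A growth factor: (1 + 0.044)^21 ≈ 2.4700768874; balance ≈ 36,557.1379.
Account B growth factor: e^(0.03992·21) = e^0.83832 ≈ 2.3124787473; balance ≈ 34,224.6855.
Account A is larger by 2,332.4525.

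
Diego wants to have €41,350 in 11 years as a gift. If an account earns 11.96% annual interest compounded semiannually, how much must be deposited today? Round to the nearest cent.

Periodic rate = 11.96%/2 = 0.0598; 22 periods.
P = 41,350/(1 + 0.0598)^22 ≈ 41,350/3.5886089334 ≈ 11,522.5707.

€11,522.57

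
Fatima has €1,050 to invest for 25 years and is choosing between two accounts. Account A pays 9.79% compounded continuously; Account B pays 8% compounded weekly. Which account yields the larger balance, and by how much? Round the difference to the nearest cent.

Account A growth factor: e^(0.0979·25) = e^2.4475 ≈ 11.559412036; balance ≈ 12,137.3826.
Account B growth factor: (1 + 0.08/52)^1300 ≈ 7.377708688; balance ≈ 7,746.5941.
Account A is larger by 4,390.7885.

Account A, by €4,390.79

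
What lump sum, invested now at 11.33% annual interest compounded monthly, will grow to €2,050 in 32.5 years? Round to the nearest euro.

€52

Growth factor = (1 + 0.1133/12)^390 ≈ 39.05517385.
P = 2,050/39.05517385 ≈ 52.4898.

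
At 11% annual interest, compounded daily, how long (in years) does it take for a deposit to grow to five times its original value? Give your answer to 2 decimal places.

(1 + 0.00030137)^(365t) = 5.
365t = ln 5 / ln(1 + 0.00030137) ≈ 1.6094/0.000301324 ≈ 5341.2123.
t ≈ 14.6335.

14.63 years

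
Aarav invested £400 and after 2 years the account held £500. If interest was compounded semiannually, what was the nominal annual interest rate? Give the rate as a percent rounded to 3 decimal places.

The 4-period growth factor is 500/400 = 1.25.
r/2 = 1.25^(1/4) − 1 ≈ 0.0573713, so r ≈ 2·0.0573713 = 11.47425%.

11.474%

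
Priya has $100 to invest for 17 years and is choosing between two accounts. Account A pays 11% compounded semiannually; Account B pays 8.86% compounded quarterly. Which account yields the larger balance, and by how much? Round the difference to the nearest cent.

Account A growth factor: (1 + 0.055)^34 ≈ 6.17424171; balance ≈ 617.4242.
Account B growth factor: (1 + 0.02215)^68 ≈ 4.4360358; balance ≈ 443.6036.
Account A is larger by 173.8206.

Account A, by $173.82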